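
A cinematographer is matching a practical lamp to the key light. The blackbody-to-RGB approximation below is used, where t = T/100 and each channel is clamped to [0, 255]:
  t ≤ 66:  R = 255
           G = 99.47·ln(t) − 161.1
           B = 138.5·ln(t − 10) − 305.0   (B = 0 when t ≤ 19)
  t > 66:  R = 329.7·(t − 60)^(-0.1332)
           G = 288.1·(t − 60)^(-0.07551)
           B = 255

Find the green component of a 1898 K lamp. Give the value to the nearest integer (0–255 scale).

132

t = 1898/100 = 18.98; the t ≤ 66 branch applies.
G = 99.47·ln 18.98 − 161.1 = 99.47·2.9434 − 161.1 = 131.679.
Rounded: 132.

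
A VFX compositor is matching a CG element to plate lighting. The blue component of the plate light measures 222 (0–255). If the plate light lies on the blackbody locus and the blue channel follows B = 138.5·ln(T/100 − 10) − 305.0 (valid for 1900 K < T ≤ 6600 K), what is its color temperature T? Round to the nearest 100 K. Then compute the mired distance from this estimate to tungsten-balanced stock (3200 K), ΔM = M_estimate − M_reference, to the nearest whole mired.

ln(t − 10) = (222 + 305.0) / 138.5 = 3.8051.
t − 10 = e^3.8051 = 44.928, so t = 54.928.
T = 100·t = 5493 K → 5500 K to the nearest 100 K.
M_estimate = 10⁶/5500 = 181.82; M_reference = 10⁶/3200 = 312.50.
ΔM = 181.82 − 312.50 = -130.68 → -131 mireds.

-131 mireds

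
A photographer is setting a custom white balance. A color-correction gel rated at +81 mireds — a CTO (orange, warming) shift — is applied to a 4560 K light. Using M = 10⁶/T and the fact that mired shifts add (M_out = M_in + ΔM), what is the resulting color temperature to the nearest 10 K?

3330 K

M_in = 10⁶/4560 = 219.30 mireds.
M_out = 219.30 + (+81) = 300.30 mireds.
T_out = 10⁶/300.30 = 3330.0 K → 3330 K.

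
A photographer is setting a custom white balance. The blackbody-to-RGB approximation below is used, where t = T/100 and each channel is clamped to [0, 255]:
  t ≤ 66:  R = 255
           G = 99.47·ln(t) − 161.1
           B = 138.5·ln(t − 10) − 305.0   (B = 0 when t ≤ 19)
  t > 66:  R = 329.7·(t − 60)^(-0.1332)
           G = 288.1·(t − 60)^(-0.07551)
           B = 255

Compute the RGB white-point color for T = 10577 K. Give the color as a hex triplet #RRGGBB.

t = 10577/100 = 105.77; the t > 66 branch applies.
R = 329.7·(105.77 − 60)^(-0.1332) = 329.7·45.77^(-0.1332) = 329.7·0.60091 = 198.121.
G = 288.1·(105.77 − 60)^(-0.07551) = 288.1·45.77^(-0.07551) = 288.1·0.74922 = 215.850.
B = 255 by definition for t > 66.
Rounded: (198, 216, 255).
In hex: #C6D8FF.

#C6D8FF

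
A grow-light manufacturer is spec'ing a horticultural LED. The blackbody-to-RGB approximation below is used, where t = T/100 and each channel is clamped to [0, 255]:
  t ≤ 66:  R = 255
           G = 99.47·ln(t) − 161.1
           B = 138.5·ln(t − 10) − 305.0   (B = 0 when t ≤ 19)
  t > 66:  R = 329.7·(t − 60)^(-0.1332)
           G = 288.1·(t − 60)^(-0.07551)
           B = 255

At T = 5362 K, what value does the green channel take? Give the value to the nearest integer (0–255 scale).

235

t = 5362/100 = 53.62; the t ≤ 66 branch applies.
G = 99.47·ln 53.62 − 161.1 = 99.47·3.9819 − 161.1 = 234.982.
Rounded: 235.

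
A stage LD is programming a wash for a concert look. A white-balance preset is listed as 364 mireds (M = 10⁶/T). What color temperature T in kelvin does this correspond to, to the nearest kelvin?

2747 K

T = 10⁶ / 364 = 2747.25 K → 2747 K.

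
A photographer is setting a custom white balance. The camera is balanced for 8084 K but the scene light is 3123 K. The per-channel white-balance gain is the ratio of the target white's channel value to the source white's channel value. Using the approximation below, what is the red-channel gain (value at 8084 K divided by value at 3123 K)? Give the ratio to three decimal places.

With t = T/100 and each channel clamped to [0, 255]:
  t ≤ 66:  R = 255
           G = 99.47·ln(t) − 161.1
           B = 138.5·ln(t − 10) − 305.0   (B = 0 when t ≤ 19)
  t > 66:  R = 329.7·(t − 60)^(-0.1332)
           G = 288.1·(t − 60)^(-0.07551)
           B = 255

0.863

At 3123 K (t = 31.23):
  R = 255 by definition for t ≤ 66.
At 8084 K (t = 80.84):
  R = 329.7·(80.84 − 60)^(-0.1332) = 329.7·20.84^(-0.1332) = 329.7·0.66730 = 220.010.
Gain = 220.010 / 255.000 = 0.8628 → 0.863.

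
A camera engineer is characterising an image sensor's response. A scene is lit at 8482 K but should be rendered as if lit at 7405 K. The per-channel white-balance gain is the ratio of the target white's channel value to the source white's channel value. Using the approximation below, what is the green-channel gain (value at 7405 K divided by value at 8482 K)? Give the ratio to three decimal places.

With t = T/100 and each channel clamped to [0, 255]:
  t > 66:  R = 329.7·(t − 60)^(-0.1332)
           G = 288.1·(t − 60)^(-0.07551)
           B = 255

1.044

At 8482 K (t = 84.82):
  G = 288.1·(84.82 − 60)^(-0.07551) = 288.1·24.82^(-0.07551) = 288.1·0.78465 = 226.059.
At 7405 K (t = 74.05):
  G = 288.1·(74.05 − 60)^(-0.07551) = 288.1·14.05^(-0.07551) = 288.1·0.81910 = 235.984.
Gain = 235.984 / 226.059 = 1.0439 → 1.044.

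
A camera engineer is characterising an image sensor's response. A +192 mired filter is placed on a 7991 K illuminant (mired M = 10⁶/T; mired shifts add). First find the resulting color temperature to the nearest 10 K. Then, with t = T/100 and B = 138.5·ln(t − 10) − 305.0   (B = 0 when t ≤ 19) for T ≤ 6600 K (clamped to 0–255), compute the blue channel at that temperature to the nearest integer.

120

M_in = 10⁶/7991 = 125.14; M_out = 125.14 + (+192) = 317.14.
T_out = 10⁶/317.14 = 3153.2 K → 3150 K; t = 31.5.
B = 138.5·ln(31.5 − 10) − 305.0 = 138.5·ln 21.5 − 305.0 = 138.5·3.0681 − 305.0 = 119.925.
Rounded: 120.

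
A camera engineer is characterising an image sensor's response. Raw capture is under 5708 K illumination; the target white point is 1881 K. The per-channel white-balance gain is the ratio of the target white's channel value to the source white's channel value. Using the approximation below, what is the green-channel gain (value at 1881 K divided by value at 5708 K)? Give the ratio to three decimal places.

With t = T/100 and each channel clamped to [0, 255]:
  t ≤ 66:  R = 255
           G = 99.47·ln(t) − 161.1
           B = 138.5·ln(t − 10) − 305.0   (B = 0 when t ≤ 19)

At 5708 K (t = 57.08):
  G = 99.47·ln 57.08 − 161.1 = 99.47·4.0445 − 161.1 = 241.202.
At 1881 K (t = 18.81):
  G = 99.47·ln 18.81 − 161.1 = 99.47·2.9344 − 161.1 = 130.784.
Gain = 130.784 / 241.202 = 0.5422 → 0.542.

0.542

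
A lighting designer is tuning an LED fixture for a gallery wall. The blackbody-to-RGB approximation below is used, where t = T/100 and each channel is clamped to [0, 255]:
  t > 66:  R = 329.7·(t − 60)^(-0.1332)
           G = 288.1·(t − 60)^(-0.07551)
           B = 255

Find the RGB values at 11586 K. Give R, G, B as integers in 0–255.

R=193, G=213, B=255

t = 11586/100 = 115.86; the t > 66 branch applies.
R = 329.7·(115.86 − 60)^(-0.1332) = 329.7·55.86^(-0.1332) = 329.7·0.58518 = 192.932.
G = 288.1·(115.86 − 60)^(-0.07551) = 288.1·55.86^(-0.07551) = 288.1·0.73803 = 212.628.
B = 255 by definition for t > 66.
Rounded: (193, 213, 255).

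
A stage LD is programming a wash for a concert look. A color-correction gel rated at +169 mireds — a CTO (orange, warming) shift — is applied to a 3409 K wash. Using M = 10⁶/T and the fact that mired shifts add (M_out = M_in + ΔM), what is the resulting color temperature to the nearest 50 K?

M_in = 10⁶/3409 = 293.34 mireds.
M_out = 293.34 + (+169) = 462.34 mireds.
T_out = 10⁶/462.34 = 2162.9 K → 2150 K.

2150 K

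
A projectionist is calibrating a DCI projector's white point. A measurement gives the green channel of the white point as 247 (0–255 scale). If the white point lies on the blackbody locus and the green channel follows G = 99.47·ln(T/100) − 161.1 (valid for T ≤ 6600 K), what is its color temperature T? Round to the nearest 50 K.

ln t = (247 + 161.1) / 99.47 = 4.1027.
t = e^4.1027 = 60.506.
T = 100·t = 6051 K → 6050 K to the nearest 50 K.

6050 K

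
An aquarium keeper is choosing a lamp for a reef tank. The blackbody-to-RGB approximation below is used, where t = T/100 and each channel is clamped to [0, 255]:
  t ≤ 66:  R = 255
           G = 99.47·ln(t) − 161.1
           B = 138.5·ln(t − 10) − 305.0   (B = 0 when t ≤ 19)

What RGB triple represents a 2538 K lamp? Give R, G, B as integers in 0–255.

t = 2538/100 = 25.38; the t ≤ 66 branch applies.
R = 255 by definition for t ≤ 66.
G = 99.47·ln 25.38 − 161.1 = 99.47·3.2340 − 161.1 = 160.582.
B = 138.5·ln(25.38 − 10) − 305.0 = 138.5·ln 15.38 − 305.0 = 138.5·2.7331 − 305.0 = 73.530.
Rounded: (255, 161, 74).

R=255, G=161, B=74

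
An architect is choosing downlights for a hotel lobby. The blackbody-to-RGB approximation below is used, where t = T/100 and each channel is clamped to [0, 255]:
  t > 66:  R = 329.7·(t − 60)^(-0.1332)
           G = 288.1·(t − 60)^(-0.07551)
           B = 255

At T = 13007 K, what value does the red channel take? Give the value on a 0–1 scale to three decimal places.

0.734

t = 13007/100 = 130.07; the t > 66 branch applies.
R = 329.7·(130.07 − 60)^(-0.1332) = 329.7·70.07^(-0.1332) = 329.7·0.56777 = 187.195.
On a 0–1 scale: 187.195/255 = 0.7341 → 0.734.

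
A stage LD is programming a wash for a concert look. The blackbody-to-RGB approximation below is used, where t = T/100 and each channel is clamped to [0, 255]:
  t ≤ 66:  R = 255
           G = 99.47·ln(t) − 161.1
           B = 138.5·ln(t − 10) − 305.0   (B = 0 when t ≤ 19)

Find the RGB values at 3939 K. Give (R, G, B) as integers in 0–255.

t = 3939/100 = 39.39; the t ≤ 66 branch applies.
R = 255 by definition for t ≤ 66.
G = 99.47·ln 39.39 − 161.1 = 99.47·3.6735 − 161.1 = 204.304.
B = 138.5·ln(39.39 − 10) − 305.0 = 138.5·ln 29.39 − 305.0 = 138.5·3.3807 − 305.0 = 163.221.
Rounded: (255, 204, 163).

(255, 204, 163)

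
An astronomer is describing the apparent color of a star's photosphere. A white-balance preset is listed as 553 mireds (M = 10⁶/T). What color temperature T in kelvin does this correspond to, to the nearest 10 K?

T = 10⁶ / 553 = 1808.32 K → 1810 K.

1810 K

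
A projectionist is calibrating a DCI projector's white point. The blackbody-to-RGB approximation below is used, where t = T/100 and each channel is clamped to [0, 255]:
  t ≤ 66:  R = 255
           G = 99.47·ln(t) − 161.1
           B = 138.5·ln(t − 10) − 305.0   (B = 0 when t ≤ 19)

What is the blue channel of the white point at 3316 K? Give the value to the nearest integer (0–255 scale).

130

t = 3316/100 = 33.16; the t ≤ 66 branch applies.
B = 138.5·ln(33.16 − 10) − 305.0 = 138.5·ln 23.16 − 305.0 = 138.5·3.1424 − 305.0 = 130.226.
Rounded: 130.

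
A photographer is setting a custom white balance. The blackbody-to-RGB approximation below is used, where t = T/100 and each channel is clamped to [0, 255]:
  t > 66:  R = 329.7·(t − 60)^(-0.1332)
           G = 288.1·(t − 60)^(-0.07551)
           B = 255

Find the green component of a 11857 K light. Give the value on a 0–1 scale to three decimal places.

0.831

t = 11857/100 = 118.57; the t > 66 branch applies.
G = 288.1·(118.57 − 60)^(-0.07551) = 288.1·58.57^(-0.07551) = 288.1·0.73540 = 211.868.
On a 0–1 scale: 211.868/255 = 0.8309 → 0.831.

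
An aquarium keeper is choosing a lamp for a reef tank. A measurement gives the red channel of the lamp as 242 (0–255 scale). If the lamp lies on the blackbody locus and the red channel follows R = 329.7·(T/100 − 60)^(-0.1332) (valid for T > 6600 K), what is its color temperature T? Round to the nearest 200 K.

(t − 60)^(-0.1332) = 242/329.7 = 0.73400.
t − 60 = 0.73400^(1/-0.1332) = 0.73400^(-7.508) = 10.193, so t = 70.193.
T = 100·t = 7019 K → 7000 K to the nearest 200 K.

7000 K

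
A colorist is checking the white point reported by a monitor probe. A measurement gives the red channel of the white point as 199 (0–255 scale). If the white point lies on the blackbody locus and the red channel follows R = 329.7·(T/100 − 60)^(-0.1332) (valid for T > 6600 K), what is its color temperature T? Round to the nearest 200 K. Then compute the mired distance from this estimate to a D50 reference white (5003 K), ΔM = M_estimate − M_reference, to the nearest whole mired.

(t − 60)^(-0.1332) = 199/329.7 = 0.60358.
t − 60 = 0.60358^(1/-0.1332) = 0.60358^(-7.508) = 44.273, so t = 104.273.
T = 100·t = 10427 K → 10400 K to the nearest 200 K.
M_estimate = 10⁶/10400 = 96.15; M_reference = 10⁶/5003 = 199.88.
ΔM = 96.15 − 199.88 = -103.73 → -104 mireds.

-104 mireds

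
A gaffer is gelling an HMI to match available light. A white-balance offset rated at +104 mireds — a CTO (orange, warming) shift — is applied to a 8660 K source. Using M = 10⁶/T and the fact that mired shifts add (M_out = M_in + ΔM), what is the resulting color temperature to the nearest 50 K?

M_in = 10⁶/8660 = 115.47 mireds.
M_out = 115.47 + (+104) = 219.47 mireds.
T_out = 10⁶/219.47 = 4556.4 K → 4550 K.

4550 K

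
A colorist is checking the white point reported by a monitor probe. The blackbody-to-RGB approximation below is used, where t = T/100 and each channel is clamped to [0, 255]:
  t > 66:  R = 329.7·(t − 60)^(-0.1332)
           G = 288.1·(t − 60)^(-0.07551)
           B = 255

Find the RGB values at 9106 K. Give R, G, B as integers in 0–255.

R=209, G=222, B=255

t = 9106/100 = 91.06; the t > 66 branch applies.
R = 329.7·(91.06 − 60)^(-0.1332) = 329.7·31.06^(-0.1332) = 329.7·0.63276 = 208.621.
G = 288.1·(91.06 − 60)^(-0.07551) = 288.1·31.06^(-0.07551) = 288.1·0.77148 = 222.263.
B = 255 by definition for t > 66.
Rounded: (209, 222, 255).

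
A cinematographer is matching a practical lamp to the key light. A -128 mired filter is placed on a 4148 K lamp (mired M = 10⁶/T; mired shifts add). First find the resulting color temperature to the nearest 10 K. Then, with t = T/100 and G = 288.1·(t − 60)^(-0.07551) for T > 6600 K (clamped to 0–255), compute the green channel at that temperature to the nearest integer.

224

M_in = 10⁶/4148 = 241.08; M_out = 241.08 + (-128) = 113.08.
T_out = 10⁶/113.08 = 8843.3 K → 8840 K; t = 88.4.
G = 288.1·(88.4 − 60)^(-0.07551) = 288.1·28.4^(-0.07551) = 288.1·0.77671 = 223.771.
Rounded: 224.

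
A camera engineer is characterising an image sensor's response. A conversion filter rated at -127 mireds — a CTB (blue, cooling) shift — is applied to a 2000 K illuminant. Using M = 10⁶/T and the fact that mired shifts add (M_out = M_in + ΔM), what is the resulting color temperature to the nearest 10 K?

2680 K

M_in = 10⁶/2000 = 500.00 mireds.
M_out = 500.00 + (-127) = 373.00 mireds.
T_out = 10⁶/373.00 = 2681.0 K → 2680 K.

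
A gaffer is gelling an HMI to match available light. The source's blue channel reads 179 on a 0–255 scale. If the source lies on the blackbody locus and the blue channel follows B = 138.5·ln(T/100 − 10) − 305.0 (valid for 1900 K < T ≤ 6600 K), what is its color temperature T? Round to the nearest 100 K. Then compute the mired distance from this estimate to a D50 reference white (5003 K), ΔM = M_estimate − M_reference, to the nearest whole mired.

+33 mireds

ln(t − 10) = (179 + 305.0) / 138.5 = 3.4946.
t − 10 = e^3.4946 = 32.937, so t = 42.937.
T = 100·t = 4294 K → 4300 K to the nearest 100 K.
M_estimate = 10⁶/4300 = 232.56; M_reference = 10⁶/5003 = 199.88.
ΔM = 232.56 − 199.88 = 32.68 → +33 mireds.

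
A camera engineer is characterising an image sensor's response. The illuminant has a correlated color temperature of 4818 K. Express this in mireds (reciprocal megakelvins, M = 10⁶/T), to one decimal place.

207.6 mireds

M = 10⁶ / 4818 = 207.555 → 207.6 mireds.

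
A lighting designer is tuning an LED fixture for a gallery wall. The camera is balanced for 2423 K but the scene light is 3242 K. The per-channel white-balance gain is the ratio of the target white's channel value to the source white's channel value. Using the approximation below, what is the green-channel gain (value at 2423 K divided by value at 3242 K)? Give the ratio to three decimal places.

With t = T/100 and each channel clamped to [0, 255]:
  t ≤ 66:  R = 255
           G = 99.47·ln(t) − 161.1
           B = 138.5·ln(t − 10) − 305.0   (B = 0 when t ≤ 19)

At 3242 K (t = 32.42):
  G = 99.47·ln 32.42 − 161.1 = 99.47·3.4788 − 161.1 = 184.934.
At 2423 K (t = 24.23):
  G = 99.47·ln 24.23 − 161.1 = 99.47·3.1876 − 161.1 = 155.970.
Gain = 155.970 / 184.934 = 0.8434 → 0.843.

0.843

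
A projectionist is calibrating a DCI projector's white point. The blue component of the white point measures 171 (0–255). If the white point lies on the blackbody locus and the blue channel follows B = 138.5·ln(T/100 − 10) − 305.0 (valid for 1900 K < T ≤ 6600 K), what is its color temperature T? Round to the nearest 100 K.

4100 K

ln(t − 10) = (171 + 305.0) / 138.5 = 3.4368.
t − 10 = e^3.4368 = 31.088, so t = 41.088.
T = 100·t = 4109 K → 4100 K to the nearest 100 K.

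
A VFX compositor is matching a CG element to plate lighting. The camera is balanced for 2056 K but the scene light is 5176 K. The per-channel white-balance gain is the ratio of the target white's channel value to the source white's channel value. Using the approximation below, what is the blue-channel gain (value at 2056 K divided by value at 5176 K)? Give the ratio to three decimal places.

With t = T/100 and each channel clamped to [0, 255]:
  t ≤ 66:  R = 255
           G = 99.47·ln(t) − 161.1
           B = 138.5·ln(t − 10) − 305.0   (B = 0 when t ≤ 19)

At 5176 K (t = 51.76):
  B = 138.5·ln(51.76 − 10) − 305.0 = 138.5·ln 41.76 − 305.0 = 138.5·3.7319 − 305.0 = 211.874.
At 2056 K (t = 20.56):
  B = 138.5·ln(20.56 − 10) − 305.0 = 138.5·ln 10.56 − 305.0 = 138.5·2.3571 − 305.0 = 21.455.
Gain = 21.455 / 211.874 = 0.1013 → 0.101.

0.101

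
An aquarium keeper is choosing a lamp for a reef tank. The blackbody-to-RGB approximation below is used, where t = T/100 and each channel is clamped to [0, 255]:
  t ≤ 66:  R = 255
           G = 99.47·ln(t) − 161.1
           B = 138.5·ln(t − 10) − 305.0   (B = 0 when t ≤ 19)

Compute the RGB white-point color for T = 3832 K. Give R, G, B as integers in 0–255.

R=255, G=202, B=158

t = 3832/100 = 38.32; the t ≤ 66 branch applies.
R = 255 by definition for t ≤ 66.
G = 99.47·ln 38.32 − 161.1 = 99.47·3.6460 − 161.1 = 201.565.
B = 138.5·ln(38.32 − 10) − 305.0 = 138.5·ln 28.32 − 305.0 = 138.5·3.3436 − 305.0 = 158.084.
Rounded: (255, 202, 158).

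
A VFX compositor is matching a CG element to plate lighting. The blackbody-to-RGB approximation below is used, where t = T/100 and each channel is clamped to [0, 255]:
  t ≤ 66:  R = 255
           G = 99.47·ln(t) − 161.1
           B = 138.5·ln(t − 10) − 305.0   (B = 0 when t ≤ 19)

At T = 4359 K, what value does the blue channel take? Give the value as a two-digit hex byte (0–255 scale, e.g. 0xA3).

t = 4359/100 = 43.59; the t ≤ 66 branch applies.
B = 138.5·ln(43.59 − 10) − 305.0 = 138.5·ln 33.59 − 305.0 = 138.5·3.5142 − 305.0 = 181.721.
Rounded: 182; in hex, 0xB6.

0xB6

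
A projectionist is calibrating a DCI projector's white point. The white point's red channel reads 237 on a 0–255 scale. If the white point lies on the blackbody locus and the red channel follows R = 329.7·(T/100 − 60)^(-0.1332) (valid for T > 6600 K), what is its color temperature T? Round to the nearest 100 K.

(t − 60)^(-0.1332) = 237/329.7 = 0.71884.
t − 60 = 0.71884^(1/-0.1332) = 0.71884^(-7.508) = 11.922, so t = 71.922.
T = 100·t = 7192 K → 7200 K to the nearest 100 K.

7200 K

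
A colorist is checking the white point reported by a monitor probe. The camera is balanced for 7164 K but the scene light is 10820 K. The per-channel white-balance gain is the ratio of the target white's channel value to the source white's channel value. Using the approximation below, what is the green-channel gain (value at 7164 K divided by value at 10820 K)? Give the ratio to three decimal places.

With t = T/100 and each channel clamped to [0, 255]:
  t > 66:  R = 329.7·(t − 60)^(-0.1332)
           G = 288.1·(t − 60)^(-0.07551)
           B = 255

1.113

At 10820 K (t = 108.2):
  G = 288.1·(108.2 − 60)^(-0.07551) = 288.1·48.2^(-0.07551) = 288.1·0.74630 = 215.009.
At 7164 K (t = 71.64):
  G = 288.1·(71.64 − 60)^(-0.07551) = 288.1·11.64^(-0.07551) = 288.1·0.83083 = 239.361.
Gain = 239.361 / 215.009 = 1.1133 → 1.113.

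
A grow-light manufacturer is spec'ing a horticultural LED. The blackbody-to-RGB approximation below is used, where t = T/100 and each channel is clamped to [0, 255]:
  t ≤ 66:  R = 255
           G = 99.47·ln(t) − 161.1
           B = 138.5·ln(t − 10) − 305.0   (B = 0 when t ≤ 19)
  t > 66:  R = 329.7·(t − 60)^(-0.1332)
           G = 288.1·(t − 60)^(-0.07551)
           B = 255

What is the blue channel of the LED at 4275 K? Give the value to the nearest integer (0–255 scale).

178

t = 4275/100 = 42.75; the t ≤ 66 branch applies.
B = 138.5·ln(42.75 − 10) − 305.0 = 138.5·ln 32.75 − 305.0 = 138.5·3.4889 − 305.0 = 178.213.
Rounded: 178.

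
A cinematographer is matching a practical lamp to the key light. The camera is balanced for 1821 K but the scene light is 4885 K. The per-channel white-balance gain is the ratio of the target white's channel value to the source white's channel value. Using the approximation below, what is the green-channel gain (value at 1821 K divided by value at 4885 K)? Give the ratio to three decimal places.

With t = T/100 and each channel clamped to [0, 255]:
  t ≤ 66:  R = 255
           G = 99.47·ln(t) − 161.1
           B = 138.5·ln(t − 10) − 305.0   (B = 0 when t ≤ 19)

0.565

At 4885 K (t = 48.85):
  G = 99.47·ln 48.85 − 161.1 = 99.47·3.8888 − 161.1 = 225.714.
At 1821 K (t = 18.21):
  G = 99.47·ln 18.21 − 161.1 = 99.47·2.9020 − 161.1 = 127.559.
Gain = 127.559 / 225.714 = 0.5651 → 0.565.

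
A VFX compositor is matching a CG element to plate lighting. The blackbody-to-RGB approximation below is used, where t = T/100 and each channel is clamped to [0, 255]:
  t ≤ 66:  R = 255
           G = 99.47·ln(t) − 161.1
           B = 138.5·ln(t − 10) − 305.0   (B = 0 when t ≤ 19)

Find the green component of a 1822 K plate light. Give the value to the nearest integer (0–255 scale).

128

t = 1822/100 = 18.22; the t ≤ 66 branch applies.
G = 99.47·ln 18.22 − 161.1 = 99.47·2.9025 − 161.1 = 127.614.
Rounded: 128.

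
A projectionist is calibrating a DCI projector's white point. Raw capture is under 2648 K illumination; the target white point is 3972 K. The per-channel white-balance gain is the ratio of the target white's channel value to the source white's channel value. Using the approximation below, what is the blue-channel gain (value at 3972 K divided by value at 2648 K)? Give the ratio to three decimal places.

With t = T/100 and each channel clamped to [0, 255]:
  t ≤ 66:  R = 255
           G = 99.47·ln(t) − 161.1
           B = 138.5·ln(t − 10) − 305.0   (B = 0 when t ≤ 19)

At 2648 K (t = 26.48):
  B = 138.5·ln(26.48 − 10) − 305.0 = 138.5·ln 16.48 − 305.0 = 138.5·2.8021 − 305.0 = 83.097.
At 3972 K (t = 39.72):
  B = 138.5·ln(39.72 − 10) − 305.0 = 138.5·ln 29.72 − 305.0 = 138.5·3.3918 − 305.0 = 164.767.
Gain = 164.767 / 83.097 = 1.9828 → 1.983.

1.983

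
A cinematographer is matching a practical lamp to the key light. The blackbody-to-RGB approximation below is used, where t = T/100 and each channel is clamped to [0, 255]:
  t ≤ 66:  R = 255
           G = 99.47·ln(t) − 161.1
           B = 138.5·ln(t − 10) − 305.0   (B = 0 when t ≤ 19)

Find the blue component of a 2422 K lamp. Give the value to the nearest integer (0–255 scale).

t = 2422/100 = 24.22; the t ≤ 66 branch applies.
B = 138.5·ln(24.22 − 10) − 305.0 = 138.5·ln 14.22 − 305.0 = 138.5·2.6546 − 305.0 = 62.669.
Rounded: 63.

63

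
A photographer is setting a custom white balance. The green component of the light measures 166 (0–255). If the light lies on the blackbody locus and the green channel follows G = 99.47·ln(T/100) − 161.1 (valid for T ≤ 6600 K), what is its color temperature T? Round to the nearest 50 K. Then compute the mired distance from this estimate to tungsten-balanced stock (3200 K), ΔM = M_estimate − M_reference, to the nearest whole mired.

+58 mireds

ln t = (166 + 161.1) / 99.47 = 3.2884.
t = e^3.2884 = 26.801.
T = 100·t = 2680 K → 2700 K to the nearest 50 K.
M_estimate = 10⁶/2700 = 370.37; M_reference = 10⁶/3200 = 312.50.
ΔM = 370.37 − 312.50 = 57.87 → +58 mireds.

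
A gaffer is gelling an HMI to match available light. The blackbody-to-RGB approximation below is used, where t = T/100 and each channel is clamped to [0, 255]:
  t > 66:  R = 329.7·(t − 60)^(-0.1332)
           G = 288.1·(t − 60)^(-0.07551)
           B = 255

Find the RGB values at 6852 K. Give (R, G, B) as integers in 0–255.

t = 6852/100 = 68.52; the t > 66 branch applies.
R = 329.7·(68.52 − 60)^(-0.1332) = 329.7·8.52^(-0.1332) = 329.7·0.75174 = 247.847.
G = 288.1·(68.52 − 60)^(-0.07551) = 288.1·8.52^(-0.07551) = 288.1·0.85063 = 245.068.
B = 255 by definition for t > 66.
Rounded: (248, 245, 255).

(248, 245, 255)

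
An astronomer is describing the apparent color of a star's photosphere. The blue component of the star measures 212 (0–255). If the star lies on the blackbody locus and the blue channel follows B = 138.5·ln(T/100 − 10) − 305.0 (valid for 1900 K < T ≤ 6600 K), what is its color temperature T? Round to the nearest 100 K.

5200 K

ln(t − 10) = (212 + 305.0) / 138.5 = 3.7329.
t − 10 = e^3.7329 = 41.798, so t = 51.798.
T = 100·t = 5180 K → 5200 K to the nearest 100 K.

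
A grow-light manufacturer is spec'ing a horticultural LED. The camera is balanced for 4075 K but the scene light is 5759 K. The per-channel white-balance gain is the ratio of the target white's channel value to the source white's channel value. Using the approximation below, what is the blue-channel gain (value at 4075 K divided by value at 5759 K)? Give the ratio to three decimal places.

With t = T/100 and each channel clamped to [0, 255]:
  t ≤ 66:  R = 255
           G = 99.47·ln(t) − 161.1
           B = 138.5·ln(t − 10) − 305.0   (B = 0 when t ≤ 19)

At 5759 K (t = 57.59):
  B = 138.5·ln(57.59 − 10) − 305.0 = 138.5·ln 47.59 − 305.0 = 138.5·3.8626 − 305.0 = 229.973.
At 4075 K (t = 40.75):
  B = 138.5·ln(40.75 − 10) − 305.0 = 138.5·ln 30.75 − 305.0 = 138.5·3.4259 − 305.0 = 169.486.
Gain = 169.486 / 229.973 = 0.7370 → 0.737.

0.737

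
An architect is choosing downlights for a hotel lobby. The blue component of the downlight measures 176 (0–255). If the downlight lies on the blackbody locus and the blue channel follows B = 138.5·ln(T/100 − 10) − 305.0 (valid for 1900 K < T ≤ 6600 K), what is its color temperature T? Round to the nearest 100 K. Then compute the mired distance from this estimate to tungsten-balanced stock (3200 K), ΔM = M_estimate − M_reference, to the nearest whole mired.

ln(t − 10) = (176 + 305.0) / 138.5 = 3.4729.
t − 10 = e^3.4729 = 32.231, so t = 42.231.
T = 100·t = 4223 K → 4200 K to the nearest 100 K.
M_estimate = 10⁶/4200 = 238.10; M_reference = 10⁶/3200 = 312.50.
ΔM = 238.10 − 312.50 = -74.40 → -74 mireds.

-74 mireds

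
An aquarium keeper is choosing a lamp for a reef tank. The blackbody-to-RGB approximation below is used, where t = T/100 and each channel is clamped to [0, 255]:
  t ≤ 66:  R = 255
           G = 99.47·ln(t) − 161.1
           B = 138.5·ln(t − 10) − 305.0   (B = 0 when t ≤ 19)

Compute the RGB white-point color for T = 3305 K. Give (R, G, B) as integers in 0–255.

t = 3305/100 = 33.05; the t ≤ 66 branch applies.
R = 255 by definition for t ≤ 66.
G = 99.47·ln 33.05 − 161.1 = 99.47·3.4980 − 161.1 = 186.848.
B = 138.5·ln(33.05 − 10) − 305.0 = 138.5·ln 23.05 − 305.0 = 138.5·3.1377 − 305.0 = 129.567.
Rounded: (255, 187, 130).

(255, 187, 130)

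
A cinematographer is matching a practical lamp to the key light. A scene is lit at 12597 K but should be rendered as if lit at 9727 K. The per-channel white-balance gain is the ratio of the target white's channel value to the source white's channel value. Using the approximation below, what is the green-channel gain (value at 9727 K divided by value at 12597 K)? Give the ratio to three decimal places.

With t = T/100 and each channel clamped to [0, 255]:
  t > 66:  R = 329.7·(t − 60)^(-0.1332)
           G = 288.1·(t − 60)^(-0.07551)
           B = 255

At 12597 K (t = 125.97):
  G = 288.1·(125.97 − 60)^(-0.07551) = 288.1·65.97^(-0.07551) = 288.1·0.72882 = 209.973.
At 9727 K (t = 97.27):
  G = 288.1·(97.27 − 60)^(-0.07551) = 288.1·37.27^(-0.07551) = 288.1·0.76093 = 219.225.
Gain = 219.225 / 209.973 = 1.0441 → 1.044.

1.044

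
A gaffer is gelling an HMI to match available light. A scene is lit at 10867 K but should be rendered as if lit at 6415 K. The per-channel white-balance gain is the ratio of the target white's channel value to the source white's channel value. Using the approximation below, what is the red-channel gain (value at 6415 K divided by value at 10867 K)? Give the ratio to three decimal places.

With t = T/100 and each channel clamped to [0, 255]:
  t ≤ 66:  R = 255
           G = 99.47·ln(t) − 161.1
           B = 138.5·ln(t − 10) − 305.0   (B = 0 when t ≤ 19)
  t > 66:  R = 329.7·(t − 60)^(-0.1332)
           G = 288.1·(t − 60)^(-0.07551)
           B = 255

At 10867 K (t = 108.67):
  R = 329.7·(108.67 − 60)^(-0.1332) = 329.7·48.67^(-0.1332) = 329.7·0.59601 = 196.506.
At 6415 K (t = 64.15):
  R = 255 by definition for t ≤ 66.
Gain = 255.000 / 196.506 = 1.2977 → 1.298.

1.298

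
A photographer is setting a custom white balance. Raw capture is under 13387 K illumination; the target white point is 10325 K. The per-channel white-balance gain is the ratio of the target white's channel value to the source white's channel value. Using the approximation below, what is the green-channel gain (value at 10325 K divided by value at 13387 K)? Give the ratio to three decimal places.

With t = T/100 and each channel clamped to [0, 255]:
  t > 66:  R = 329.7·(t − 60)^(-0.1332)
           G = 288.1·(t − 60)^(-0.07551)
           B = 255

At 13387 K (t = 133.87):
  G = 288.1·(133.87 − 60)^(-0.07551) = 288.1·73.87^(-0.07551) = 288.1·0.72262 = 208.188.
At 10325 K (t = 103.25):
  G = 288.1·(103.25 − 60)^(-0.07551) = 288.1·43.25^(-0.07551) = 288.1·0.75243 = 216.775.
Gain = 216.775 / 208.188 = 1.0412 → 1.041.

1.041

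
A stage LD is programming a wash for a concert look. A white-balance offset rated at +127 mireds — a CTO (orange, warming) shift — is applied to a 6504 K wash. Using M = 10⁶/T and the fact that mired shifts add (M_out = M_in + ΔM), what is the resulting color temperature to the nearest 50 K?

M_in = 10⁶/6504 = 153.75 mireds.
M_out = 153.75 + (+127) = 280.75 mireds.
T_out = 10⁶/280.75 = 3561.9 K → 3550 K.

3550 K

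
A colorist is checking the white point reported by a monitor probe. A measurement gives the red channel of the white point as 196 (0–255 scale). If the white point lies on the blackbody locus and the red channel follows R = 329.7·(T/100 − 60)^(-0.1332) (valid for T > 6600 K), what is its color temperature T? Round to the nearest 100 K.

(t − 60)^(-0.1332) = 196/329.7 = 0.59448.
t − 60 = 0.59448^(1/-0.1332) = 0.59448^(-7.508) = 49.621, so t = 109.621.
T = 100·t = 10962 K → 11000 K to the nearest 100 K.

11000 K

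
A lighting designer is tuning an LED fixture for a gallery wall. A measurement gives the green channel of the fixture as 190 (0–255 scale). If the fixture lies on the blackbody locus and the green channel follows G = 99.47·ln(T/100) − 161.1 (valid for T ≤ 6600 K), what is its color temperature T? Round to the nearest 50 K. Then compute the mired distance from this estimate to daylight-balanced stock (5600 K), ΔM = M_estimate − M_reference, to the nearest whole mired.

+116 mireds

ln t = (190 + 161.1) / 99.47 = 3.5297.
t = e^3.5297 = 34.114.
T = 100·t = 3411 K → 3400 K to the nearest 50 K.
M_estimate = 10⁶/3400 = 294.12; M_reference = 10⁶/5600 = 178.57.
ΔM = 294.12 − 178.57 = 115.55 → +116 mireds.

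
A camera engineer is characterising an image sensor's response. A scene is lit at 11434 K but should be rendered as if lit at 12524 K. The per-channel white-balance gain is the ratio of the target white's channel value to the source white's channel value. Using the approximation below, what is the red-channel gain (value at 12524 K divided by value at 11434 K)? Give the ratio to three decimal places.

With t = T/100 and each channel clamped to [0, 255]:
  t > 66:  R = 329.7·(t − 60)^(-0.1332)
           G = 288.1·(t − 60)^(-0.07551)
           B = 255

At 11434 K (t = 114.34):
  R = 329.7·(114.34 − 60)^(-0.1332) = 329.7·54.34^(-0.1332) = 329.7·0.58733 = 193.643.
At 12524 K (t = 125.24):
  R = 329.7·(125.24 − 60)^(-0.1332) = 329.7·65.24^(-0.1332) = 329.7·0.57320 = 188.984.
Gain = 188.984 / 193.643 = 0.9759 → 0.976.

0.976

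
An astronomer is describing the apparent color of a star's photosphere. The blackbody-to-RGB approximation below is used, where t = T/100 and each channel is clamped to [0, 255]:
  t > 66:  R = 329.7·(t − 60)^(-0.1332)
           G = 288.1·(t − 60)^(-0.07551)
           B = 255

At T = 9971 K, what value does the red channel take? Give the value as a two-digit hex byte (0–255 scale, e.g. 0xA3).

t = 9971/100 = 99.71; the t > 66 branch applies.
R = 329.7·(99.71 − 60)^(-0.1332) = 329.7·39.71^(-0.1332) = 329.7·0.61239 = 201.904.
Rounded: 202; in hex, 0xCA.

0xCA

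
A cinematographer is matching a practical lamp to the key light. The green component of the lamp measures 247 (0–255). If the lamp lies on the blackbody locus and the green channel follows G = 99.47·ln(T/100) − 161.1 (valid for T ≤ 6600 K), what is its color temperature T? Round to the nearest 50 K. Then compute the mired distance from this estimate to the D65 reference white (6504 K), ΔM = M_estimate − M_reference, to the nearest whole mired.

+12 mireds

ln t = (247 + 161.1) / 99.47 = 4.1027.
t = e^4.1027 = 60.506.
T = 100·t = 6051 K → 6050 K to the nearest 50 K.
M_estimate = 10⁶/6050 = 165.29; M_reference = 10⁶/6504 = 153.75.
ΔM = 165.29 − 153.75 = 11.54 → +12 mireds.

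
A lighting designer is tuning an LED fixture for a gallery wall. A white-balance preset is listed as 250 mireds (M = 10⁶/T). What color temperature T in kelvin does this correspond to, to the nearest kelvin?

4000 K

T = 10⁶ / 250 = 4000.00 K → 4000 K.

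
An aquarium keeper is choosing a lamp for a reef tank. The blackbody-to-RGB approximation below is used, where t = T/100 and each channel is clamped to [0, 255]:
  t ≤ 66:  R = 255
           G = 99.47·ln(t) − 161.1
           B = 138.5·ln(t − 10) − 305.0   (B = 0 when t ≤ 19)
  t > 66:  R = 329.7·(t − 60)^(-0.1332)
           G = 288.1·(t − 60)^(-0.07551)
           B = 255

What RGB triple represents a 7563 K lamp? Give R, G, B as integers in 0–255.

t = 7563/100 = 75.63; the t > 66 branch applies.
R = 329.7·(75.63 − 60)^(-0.1332) = 329.7·15.63^(-0.1332) = 329.7·0.69337 = 228.604.
G = 288.1·(75.63 − 60)^(-0.07551) = 288.1·15.63^(-0.07551) = 288.1·0.81254 = 234.092.
B = 255 by definition for t > 66.
Rounded: (229, 234, 255).

R=229, G=234, B=255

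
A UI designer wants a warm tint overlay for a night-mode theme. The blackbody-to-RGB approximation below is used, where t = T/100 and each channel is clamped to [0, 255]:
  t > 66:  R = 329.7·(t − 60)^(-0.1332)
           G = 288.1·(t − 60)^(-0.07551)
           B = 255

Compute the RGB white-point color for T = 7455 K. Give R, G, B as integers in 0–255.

R=231, G=235, B=255

t = 7455/100 = 74.55; the t > 66 branch applies.
R = 329.7·(74.55 − 60)^(-0.1332) = 329.7·14.55^(-0.1332) = 329.7·0.70001 = 230.795.
G = 288.1·(74.55 − 60)^(-0.07551) = 288.1·14.55^(-0.07551) = 288.1·0.81694 = 235.362.
B = 255 by definition for t > 66.
Rounded: (231, 235, 255).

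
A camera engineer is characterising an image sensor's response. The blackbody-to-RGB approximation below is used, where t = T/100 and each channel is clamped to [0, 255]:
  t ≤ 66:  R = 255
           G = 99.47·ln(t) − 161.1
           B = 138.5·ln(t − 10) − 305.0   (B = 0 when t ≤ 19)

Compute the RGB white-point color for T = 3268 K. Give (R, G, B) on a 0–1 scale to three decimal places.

(1.000, 0.728, 0.499)

t = 3268/100 = 32.68; the t ≤ 66 branch applies.
R = 255 by definition for t ≤ 66.
G = 99.47·ln 32.68 − 161.1 = 99.47·3.4868 − 161.1 = 185.728.
B = 138.5·ln(32.68 − 10) − 305.0 = 138.5·ln 22.68 − 305.0 = 138.5·3.1215 − 305.0 = 127.325.
Dividing each by 255: (1.0000, 0.7283, 0.4993) → (1.000, 0.728, 0.499).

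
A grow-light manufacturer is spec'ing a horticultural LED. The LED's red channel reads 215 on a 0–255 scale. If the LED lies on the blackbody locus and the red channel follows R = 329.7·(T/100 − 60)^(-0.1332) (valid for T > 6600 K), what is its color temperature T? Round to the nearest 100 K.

8500 K

(t − 60)^(-0.1332) = 215/329.7 = 0.65211.
t − 60 = 0.65211^(1/-0.1332) = 0.65211^(-7.508) = 24.774, so t = 84.774.
T = 100·t = 8477 K → 8500 K to the nearest 100 K.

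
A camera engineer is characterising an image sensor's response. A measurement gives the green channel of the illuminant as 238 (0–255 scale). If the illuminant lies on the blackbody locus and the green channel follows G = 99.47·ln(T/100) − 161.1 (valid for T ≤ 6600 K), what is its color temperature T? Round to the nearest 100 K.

ln t = (238 + 161.1) / 99.47 = 4.0123.
t = e^4.0123 = 55.272.
T = 100·t = 5527 K → 5500 K to the nearest 100 K.

5500 K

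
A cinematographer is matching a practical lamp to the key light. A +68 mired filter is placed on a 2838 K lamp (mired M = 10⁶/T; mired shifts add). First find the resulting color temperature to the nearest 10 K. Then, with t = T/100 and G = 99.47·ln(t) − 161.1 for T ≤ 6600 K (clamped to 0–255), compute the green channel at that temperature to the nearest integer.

M_in = 10⁶/2838 = 352.36; M_out = 352.36 + (+68) = 420.36.
T_out = 10⁶/420.36 = 2378.9 K → 2380 K; t = 23.8.
G = 99.47·ln 23.8 − 161.1 = 99.47·3.1697 − 161.1 = 154.189.
Rounded: 154.

154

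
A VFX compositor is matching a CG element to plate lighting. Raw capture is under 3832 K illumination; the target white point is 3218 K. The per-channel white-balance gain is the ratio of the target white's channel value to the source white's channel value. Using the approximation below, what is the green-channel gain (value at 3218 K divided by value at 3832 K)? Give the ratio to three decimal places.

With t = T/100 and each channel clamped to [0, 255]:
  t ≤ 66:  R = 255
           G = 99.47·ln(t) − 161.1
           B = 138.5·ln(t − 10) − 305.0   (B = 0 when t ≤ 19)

0.914

At 3832 K (t = 38.32):
  G = 99.47·ln 38.32 − 161.1 = 99.47·3.6460 − 161.1 = 201.565.
At 3218 K (t = 32.18):
  G = 99.47·ln 32.18 − 161.1 = 99.47·3.4713 − 161.1 = 184.195.
Gain = 184.195 / 201.565 = 0.9138 → 0.914.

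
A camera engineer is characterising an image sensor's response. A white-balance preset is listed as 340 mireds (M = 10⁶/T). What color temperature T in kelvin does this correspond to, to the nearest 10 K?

T = 10⁶ / 340 = 2941.18 K → 2940 K.

2940 K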